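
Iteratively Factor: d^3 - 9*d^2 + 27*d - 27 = (d - 3)*(d^2 - 6*d + 9) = (d - 3)^2*(d - 3)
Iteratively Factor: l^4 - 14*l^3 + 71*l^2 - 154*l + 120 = (l - 5)*(l^3 - 9*l^2 + 26*l - 24) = (l - 5)*(l - 3)*(l^2 - 6*l + 8) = (l - 5)*(l - 4)*(l - 3)*(l - 2)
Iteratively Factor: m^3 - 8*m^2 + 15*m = (m - 5)*(m^2 - 3*m) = (m - 5)*(m - 3)*(m)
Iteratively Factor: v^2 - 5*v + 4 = (v - 4)*(v - 1)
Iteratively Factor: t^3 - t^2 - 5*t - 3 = (t + 1)*(t^2 - 2*t - 3) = (t + 1)^2*(t - 3)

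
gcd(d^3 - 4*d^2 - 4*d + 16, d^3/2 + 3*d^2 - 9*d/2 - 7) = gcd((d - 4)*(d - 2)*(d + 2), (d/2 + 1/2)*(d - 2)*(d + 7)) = d - 2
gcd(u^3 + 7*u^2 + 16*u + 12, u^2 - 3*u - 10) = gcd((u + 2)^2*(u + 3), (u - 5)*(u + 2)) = u + 2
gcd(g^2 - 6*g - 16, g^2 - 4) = g + 2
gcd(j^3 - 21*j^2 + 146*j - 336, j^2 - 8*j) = j - 8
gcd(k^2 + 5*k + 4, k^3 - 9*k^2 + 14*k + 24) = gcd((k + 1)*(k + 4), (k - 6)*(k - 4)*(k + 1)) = k + 1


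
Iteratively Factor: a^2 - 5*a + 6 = (a - 2)*(a - 3)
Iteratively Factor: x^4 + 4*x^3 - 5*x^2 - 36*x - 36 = (x - 3)*(x^3 + 7*x^2 + 16*x + 12) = (x - 3)*(x + 2)*(x^2 + 5*x + 6) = (x - 3)*(x + 2)^2*(x + 3)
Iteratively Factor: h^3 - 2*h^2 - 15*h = (h - 5)*(h^2 + 3*h) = h*(h - 5)*(h + 3)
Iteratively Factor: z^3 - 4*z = (z - 2)*(z^2 + 2*z) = (z - 2)*(z + 2)*(z)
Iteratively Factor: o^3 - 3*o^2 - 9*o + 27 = (o + 3)*(o^2 - 6*o + 9) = (o - 3)*(o + 3)*(o - 3)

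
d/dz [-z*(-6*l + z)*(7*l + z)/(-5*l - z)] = 2*(-105*l^3 + 5*l^2*z + 8*l*z^2 + z^3)/(25*l^2 + 10*l*z + z^2)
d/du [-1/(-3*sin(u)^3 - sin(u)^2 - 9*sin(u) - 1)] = (-2*sin(u) + 9*cos(u)^2 - 18)*cos(u)/(3*sin(u)^3 + sin(u)^2 + 9*sin(u) + 1)^2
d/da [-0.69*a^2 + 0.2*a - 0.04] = 0.2 - 1.38*a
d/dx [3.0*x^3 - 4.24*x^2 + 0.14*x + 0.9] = 9.0*x^2 - 8.48*x + 0.14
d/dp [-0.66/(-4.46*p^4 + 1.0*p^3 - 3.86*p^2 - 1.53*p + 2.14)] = (-11.7744*p^3 + 1.98*p^2 - 5.0952*p - 1.0098)/(4.46*p^4 - 1.0*p^3 + 3.86*p^2 + 1.53*p - 2.14)^2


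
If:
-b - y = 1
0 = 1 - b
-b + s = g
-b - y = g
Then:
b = 1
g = 1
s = 2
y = -2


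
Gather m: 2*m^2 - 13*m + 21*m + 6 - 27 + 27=2*m^2 + 8*m + 6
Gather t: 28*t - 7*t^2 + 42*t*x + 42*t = -7*t^2 + t*(42*x + 70)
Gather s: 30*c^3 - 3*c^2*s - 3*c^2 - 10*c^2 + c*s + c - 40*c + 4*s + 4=30*c^3 - 13*c^2 - 39*c + s*(-3*c^2 + c + 4) + 4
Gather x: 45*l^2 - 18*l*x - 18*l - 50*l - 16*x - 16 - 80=45*l^2 - 68*l + x*(-18*l - 16) - 96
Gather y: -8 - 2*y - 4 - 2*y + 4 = -4*y - 8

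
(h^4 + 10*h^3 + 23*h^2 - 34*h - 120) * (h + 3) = h^5 + 13*h^4 + 53*h^3 + 35*h^2 - 222*h - 360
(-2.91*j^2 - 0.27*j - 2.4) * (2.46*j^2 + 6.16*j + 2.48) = -7.1586*j^4 - 18.5898*j^3 - 14.784*j^2 - 15.4536*j - 5.952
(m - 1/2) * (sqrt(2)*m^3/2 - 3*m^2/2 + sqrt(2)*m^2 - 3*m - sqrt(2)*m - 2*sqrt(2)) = sqrt(2)*m^4/2 - 3*m^3/2 + 3*sqrt(2)*m^3/4 - 9*m^2/4 - 3*sqrt(2)*m^2/2 - 3*sqrt(2)*m/2 + 3*m/2 + sqrt(2)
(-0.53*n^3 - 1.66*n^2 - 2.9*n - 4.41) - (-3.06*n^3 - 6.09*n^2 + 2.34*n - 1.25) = 2.53*n^3 + 4.43*n^2 - 5.24*n - 3.16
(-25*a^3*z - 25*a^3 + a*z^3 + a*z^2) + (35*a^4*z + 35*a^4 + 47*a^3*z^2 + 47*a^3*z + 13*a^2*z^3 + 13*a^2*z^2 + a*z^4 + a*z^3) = 35*a^4*z + 35*a^4 + 47*a^3*z^2 + 22*a^3*z - 25*a^3 + 13*a^2*z^3 + 13*a^2*z^2 + a*z^4 + 2*a*z^3 + a*z^2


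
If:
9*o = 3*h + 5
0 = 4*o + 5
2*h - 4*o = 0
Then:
No Solution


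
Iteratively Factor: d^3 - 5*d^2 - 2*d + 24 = (d + 2)*(d^2 - 7*d + 12) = (d - 4)*(d + 2)*(d - 3)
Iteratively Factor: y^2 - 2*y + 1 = (y - 1)*(y - 1)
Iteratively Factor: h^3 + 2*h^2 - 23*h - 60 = (h + 3)*(h^2 - h - 20) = (h - 5)*(h + 3)*(h + 4)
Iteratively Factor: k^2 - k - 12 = (k - 4)*(k + 3)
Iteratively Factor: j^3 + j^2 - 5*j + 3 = (j - 1)*(j^2 + 2*j - 3) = (j - 1)^2*(j + 3)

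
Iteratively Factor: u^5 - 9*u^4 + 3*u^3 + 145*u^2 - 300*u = (u)*(u^4 - 9*u^3 + 3*u^2 + 145*u - 300) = u*(u - 5)*(u^3 - 4*u^2 - 17*u + 60) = u*(u - 5)*(u + 4)*(u^2 - 8*u + 15) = u*(u - 5)^2*(u + 4)*(u - 3)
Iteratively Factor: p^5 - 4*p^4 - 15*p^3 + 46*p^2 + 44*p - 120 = (p + 3)*(p^4 - 7*p^3 + 6*p^2 + 28*p - 40) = (p - 5)*(p + 3)*(p^3 - 2*p^2 - 4*p + 8) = (p - 5)*(p - 2)*(p + 3)*(p^2 - 4) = (p - 5)*(p - 2)*(p + 2)*(p + 3)*(p - 2)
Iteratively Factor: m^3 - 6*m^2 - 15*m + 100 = (m - 5)*(m^2 - m - 20) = (m - 5)^2*(m + 4)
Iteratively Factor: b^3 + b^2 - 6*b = (b + 3)*(b^2 - 2*b) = b*(b + 3)*(b - 2)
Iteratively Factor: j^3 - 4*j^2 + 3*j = (j)*(j^2 - 4*j + 3) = j*(j - 1)*(j - 3)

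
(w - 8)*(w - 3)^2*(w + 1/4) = w^4 - 55*w^3/4 + 107*w^2/2 - 231*w/4 - 18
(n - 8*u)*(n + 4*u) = n^2 - 4*n*u - 32*u^2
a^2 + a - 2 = (a - 1)*(a + 2)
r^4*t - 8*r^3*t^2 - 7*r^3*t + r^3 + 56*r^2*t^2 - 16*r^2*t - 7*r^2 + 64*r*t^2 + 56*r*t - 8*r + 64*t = (r - 8)*(r + 1)*(r - 8*t)*(r*t + 1)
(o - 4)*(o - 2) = o^2 - 6*o + 8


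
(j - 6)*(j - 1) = j^2 - 7*j + 6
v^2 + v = v*(v + 1)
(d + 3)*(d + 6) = d^2 + 9*d + 18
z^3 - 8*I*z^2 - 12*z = z*(z - 6*I)*(z - 2*I)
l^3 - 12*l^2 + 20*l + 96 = (l - 8)*(l - 6)*(l + 2)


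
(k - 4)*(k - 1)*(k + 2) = k^3 - 3*k^2 - 6*k + 8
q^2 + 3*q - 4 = (q - 1)*(q + 4)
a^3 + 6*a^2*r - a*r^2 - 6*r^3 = (a - r)*(a + r)*(a + 6*r)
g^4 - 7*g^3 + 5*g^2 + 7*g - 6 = (g - 6)*(g - 1)^2*(g + 1)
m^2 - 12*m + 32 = (m - 8)*(m - 4)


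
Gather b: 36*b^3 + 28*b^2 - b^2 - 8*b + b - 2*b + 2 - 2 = 36*b^3 + 27*b^2 - 9*b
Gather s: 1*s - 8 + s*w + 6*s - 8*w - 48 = s*(w + 7) - 8*w - 56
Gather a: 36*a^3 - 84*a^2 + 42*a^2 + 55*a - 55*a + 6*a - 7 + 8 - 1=36*a^3 - 42*a^2 + 6*a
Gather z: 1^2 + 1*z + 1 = z + 2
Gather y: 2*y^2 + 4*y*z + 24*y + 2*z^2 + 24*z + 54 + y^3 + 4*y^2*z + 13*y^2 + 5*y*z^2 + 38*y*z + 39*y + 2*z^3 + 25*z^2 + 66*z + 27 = y^3 + y^2*(4*z + 15) + y*(5*z^2 + 42*z + 63) + 2*z^3 + 27*z^2 + 90*z + 81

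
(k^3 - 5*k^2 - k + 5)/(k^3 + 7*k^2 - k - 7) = (k - 5)/(k + 7)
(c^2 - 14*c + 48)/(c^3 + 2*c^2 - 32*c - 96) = (c - 8)/(c^2 + 8*c + 16)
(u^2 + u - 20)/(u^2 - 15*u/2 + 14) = 2*(u + 5)/(2*u - 7)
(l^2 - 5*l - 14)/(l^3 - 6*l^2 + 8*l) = (l^2 - 5*l - 14)/(l*(l^2 - 6*l + 8))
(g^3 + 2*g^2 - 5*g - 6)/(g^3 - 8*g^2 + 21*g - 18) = (g^2 + 4*g + 3)/(g^2 - 6*g + 9)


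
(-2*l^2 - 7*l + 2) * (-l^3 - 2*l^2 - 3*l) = 2*l^5 + 11*l^4 + 18*l^3 + 17*l^2 - 6*l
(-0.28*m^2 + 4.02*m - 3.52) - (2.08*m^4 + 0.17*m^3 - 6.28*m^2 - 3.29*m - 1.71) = -2.08*m^4 - 0.17*m^3 + 6.0*m^2 + 7.31*m - 1.81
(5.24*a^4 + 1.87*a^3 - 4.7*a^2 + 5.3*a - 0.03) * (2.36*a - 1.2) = 12.3664*a^5 - 1.8748*a^4 - 13.336*a^3 + 18.148*a^2 - 6.4308*a + 0.036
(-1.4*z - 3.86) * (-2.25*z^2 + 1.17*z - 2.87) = 3.15*z^3 + 7.047*z^2 - 0.4982*z + 11.0782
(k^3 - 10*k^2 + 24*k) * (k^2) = k^5 - 10*k^4 + 24*k^3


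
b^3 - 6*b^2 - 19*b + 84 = (b - 7)*(b - 3)*(b + 4)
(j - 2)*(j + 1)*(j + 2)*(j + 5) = j^4 + 6*j^3 + j^2 - 24*j - 20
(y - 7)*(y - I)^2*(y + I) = y^4 - 7*y^3 - I*y^3 + y^2 + 7*I*y^2 - 7*y - I*y + 7*I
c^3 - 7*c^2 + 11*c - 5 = (c - 5)*(c - 1)^2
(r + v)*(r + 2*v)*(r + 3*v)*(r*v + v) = r^4*v + 6*r^3*v^2 + r^3*v + 11*r^2*v^3 + 6*r^2*v^2 + 6*r*v^4 + 11*r*v^3 + 6*v^4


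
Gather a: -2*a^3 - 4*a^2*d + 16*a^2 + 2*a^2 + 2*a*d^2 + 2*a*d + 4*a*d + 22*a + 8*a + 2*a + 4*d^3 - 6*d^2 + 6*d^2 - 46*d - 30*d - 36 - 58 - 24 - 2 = -2*a^3 + a^2*(18 - 4*d) + a*(2*d^2 + 6*d + 32) + 4*d^3 - 76*d - 120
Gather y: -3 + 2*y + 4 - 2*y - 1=0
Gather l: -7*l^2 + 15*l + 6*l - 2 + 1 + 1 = -7*l^2 + 21*l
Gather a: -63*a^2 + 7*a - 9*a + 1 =-63*a^2 - 2*a + 1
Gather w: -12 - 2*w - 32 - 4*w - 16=-6*w - 60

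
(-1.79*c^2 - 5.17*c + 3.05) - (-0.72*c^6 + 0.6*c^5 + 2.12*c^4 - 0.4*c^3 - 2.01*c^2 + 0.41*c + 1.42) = 0.72*c^6 - 0.6*c^5 - 2.12*c^4 + 0.4*c^3 + 0.22*c^2 - 5.58*c + 1.63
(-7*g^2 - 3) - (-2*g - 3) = -7*g^2 + 2*g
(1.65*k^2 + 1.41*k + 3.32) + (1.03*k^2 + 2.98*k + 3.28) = 2.68*k^2 + 4.39*k + 6.6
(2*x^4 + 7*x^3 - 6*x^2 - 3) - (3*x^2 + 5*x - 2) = 2*x^4 + 7*x^3 - 9*x^2 - 5*x - 1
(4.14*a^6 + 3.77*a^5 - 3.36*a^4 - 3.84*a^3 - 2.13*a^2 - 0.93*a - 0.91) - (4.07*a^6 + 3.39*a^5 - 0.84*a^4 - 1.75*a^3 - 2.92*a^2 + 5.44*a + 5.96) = 0.0699999999999994*a^6 + 0.38*a^5 - 2.52*a^4 - 2.09*a^3 + 0.79*a^2 - 6.37*a - 6.87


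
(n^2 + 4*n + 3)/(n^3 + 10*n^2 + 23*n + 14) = (n + 3)/(n^2 + 9*n + 14)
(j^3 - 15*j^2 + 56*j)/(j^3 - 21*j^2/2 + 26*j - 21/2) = 2*j*(j - 8)/(2*j^2 - 7*j + 3)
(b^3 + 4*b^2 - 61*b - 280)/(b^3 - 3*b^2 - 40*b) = (b + 7)/b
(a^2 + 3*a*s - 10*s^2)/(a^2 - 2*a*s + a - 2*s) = (a + 5*s)/(a + 1)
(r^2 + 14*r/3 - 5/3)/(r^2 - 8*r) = (3*r^2 + 14*r - 5)/(3*r*(r - 8))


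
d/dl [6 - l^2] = -2*l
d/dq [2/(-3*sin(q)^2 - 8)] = 24*sin(2*q)/(19 - 3*cos(2*q))^2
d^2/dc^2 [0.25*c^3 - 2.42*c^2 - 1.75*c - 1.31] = 1.5*c - 4.84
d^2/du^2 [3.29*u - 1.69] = 0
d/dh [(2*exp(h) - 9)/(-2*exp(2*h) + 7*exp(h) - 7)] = (4*exp(2*h) - 36*exp(h) + 49)*exp(h)/(4*exp(4*h) - 28*exp(3*h) + 77*exp(2*h) - 98*exp(h) + 49)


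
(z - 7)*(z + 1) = z^2 - 6*z - 7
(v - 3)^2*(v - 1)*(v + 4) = v^4 - 3*v^3 - 13*v^2 + 51*v - 36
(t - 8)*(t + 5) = t^2 - 3*t - 40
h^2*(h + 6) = h^3 + 6*h^2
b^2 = b^2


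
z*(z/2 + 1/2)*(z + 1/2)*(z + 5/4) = z^4/2 + 11*z^3/8 + 19*z^2/16 + 5*z/16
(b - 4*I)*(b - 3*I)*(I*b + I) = I*b^3 + 7*b^2 + I*b^2 + 7*b - 12*I*b - 12*I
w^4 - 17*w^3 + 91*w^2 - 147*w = w*(w - 7)^2*(w - 3)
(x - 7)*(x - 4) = x^2 - 11*x + 28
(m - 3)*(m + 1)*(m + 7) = m^3 + 5*m^2 - 17*m - 21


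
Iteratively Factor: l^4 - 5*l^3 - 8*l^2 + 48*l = (l - 4)*(l^3 - l^2 - 12*l) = (l - 4)^2*(l^2 + 3*l) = l*(l - 4)^2*(l + 3)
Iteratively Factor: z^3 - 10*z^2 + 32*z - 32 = (z - 4)*(z^2 - 6*z + 8) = (z - 4)*(z - 2)*(z - 4)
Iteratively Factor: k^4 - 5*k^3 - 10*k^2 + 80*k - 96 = (k - 3)*(k^3 - 2*k^2 - 16*k + 32) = (k - 3)*(k - 2)*(k^2 - 16) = (k - 4)*(k - 3)*(k - 2)*(k + 4)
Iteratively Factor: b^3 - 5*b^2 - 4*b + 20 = (b + 2)*(b^2 - 7*b + 10) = (b - 2)*(b + 2)*(b - 5)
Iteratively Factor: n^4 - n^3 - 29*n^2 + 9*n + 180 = (n - 5)*(n^3 + 4*n^2 - 9*n - 36) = (n - 5)*(n + 3)*(n^2 + n - 12) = (n - 5)*(n + 3)*(n + 4)*(n - 3)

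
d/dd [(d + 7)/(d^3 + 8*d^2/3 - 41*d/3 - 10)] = 3*(-6*d^3 - 71*d^2 - 112*d + 257)/(9*d^6 + 48*d^5 - 182*d^4 - 836*d^3 + 1201*d^2 + 2460*d + 900)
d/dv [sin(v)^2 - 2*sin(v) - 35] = 2*(sin(v) - 1)*cos(v)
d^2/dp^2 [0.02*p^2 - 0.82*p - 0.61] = 0.0400000000000000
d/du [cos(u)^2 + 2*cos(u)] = -2*(cos(u) + 1)*sin(u)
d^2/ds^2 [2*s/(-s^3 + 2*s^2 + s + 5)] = 4*(s*(-3*s^2 + 4*s + 1)^2 + (3*s^2 + s*(3*s - 2) - 4*s - 1)*(-s^3 + 2*s^2 + s + 5))/(-s^3 + 2*s^2 + s + 5)^3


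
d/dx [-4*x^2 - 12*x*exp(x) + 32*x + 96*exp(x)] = -12*x*exp(x) - 8*x + 84*exp(x) + 32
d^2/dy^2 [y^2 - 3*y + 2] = 2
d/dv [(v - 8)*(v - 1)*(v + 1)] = 3*v^2 - 16*v - 1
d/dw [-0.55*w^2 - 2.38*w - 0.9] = -1.1*w - 2.38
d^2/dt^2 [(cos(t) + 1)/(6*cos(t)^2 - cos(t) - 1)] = 6*(-25*(1 - cos(t)^2)^2 - 6*cos(t)^5 + 9*cos(t)^3 - 18*cos(t)^2 + 27)/((2*cos(t) - 1)^3*(3*cos(t) + 1)^3)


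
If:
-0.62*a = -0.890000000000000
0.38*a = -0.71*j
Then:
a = 1.44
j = -0.77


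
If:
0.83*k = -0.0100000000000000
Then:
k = -0.01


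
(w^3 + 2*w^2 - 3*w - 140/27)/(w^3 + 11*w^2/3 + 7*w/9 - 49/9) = (9*w^2 - 3*w - 20)/(3*(3*w^2 + 4*w - 7))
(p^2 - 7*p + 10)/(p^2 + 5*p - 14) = (p - 5)/(p + 7)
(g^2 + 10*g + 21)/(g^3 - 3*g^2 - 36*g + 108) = (g^2 + 10*g + 21)/(g^3 - 3*g^2 - 36*g + 108)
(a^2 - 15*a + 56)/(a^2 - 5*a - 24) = (a - 7)/(a + 3)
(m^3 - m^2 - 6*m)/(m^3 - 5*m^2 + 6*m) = (m + 2)/(m - 2)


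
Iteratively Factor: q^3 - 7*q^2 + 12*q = (q)*(q^2 - 7*q + 12) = q*(q - 4)*(q - 3)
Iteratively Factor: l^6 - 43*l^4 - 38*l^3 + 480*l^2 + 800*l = (l + 4)*(l^5 - 4*l^4 - 27*l^3 + 70*l^2 + 200*l) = (l + 2)*(l + 4)*(l^4 - 6*l^3 - 15*l^2 + 100*l) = (l + 2)*(l + 4)^2*(l^3 - 10*l^2 + 25*l) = l*(l + 2)*(l + 4)^2*(l^2 - 10*l + 25) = l*(l - 5)*(l + 2)*(l + 4)^2*(l - 5)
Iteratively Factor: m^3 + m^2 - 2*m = (m + 2)*(m^2 - m) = m*(m + 2)*(m - 1)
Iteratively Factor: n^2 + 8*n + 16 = (n + 4)*(n + 4)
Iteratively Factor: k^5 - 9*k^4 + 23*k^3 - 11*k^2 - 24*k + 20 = (k - 5)*(k^4 - 4*k^3 + 3*k^2 + 4*k - 4) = (k - 5)*(k - 2)*(k^3 - 2*k^2 - k + 2) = (k - 5)*(k - 2)*(k - 1)*(k^2 - k - 2) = (k - 5)*(k - 2)^2*(k - 1)*(k + 1)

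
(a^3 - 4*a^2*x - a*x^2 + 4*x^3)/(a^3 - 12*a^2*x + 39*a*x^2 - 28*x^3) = (-a - x)/(-a + 7*x)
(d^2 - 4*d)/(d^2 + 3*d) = (d - 4)/(d + 3)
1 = 1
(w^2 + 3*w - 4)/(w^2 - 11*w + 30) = (w^2 + 3*w - 4)/(w^2 - 11*w + 30)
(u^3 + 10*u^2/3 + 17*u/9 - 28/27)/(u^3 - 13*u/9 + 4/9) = (u + 7/3)/(u - 1)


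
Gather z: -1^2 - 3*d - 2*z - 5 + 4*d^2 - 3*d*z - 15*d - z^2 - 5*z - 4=4*d^2 - 18*d - z^2 + z*(-3*d - 7) - 10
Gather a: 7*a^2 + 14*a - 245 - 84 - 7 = 7*a^2 + 14*a - 336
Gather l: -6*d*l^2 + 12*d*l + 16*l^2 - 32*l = l^2*(16 - 6*d) + l*(12*d - 32)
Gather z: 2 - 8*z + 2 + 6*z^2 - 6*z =6*z^2 - 14*z + 4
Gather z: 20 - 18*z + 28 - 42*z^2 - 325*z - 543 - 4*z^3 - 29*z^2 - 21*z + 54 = -4*z^3 - 71*z^2 - 364*z - 441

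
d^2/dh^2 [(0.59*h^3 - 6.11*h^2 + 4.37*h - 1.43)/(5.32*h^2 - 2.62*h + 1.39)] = (-2.8421709430404e-14*h^5 + 2.27373675443232e-13*h^4 + 76.4098559999998*h^3 + 15.3668040000003*h^2 - 67.46055*h + 9.73601400000001)/(150.568768*h^6 - 222.456864*h^5 + 227.576832*h^4 - 134.230984*h^3 + 59.460864*h^2 - 15.186306*h + 2.685619)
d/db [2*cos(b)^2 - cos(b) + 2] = (1 - 4*cos(b))*sin(b)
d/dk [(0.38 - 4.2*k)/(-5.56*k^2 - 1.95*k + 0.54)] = (-23.352*k^2 + 4.2256*k - 1.527)/(30.9136*k^4 + 21.684*k^3 - 2.2023*k^2 - 2.106*k + 0.2916)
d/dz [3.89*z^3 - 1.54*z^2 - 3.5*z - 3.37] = 11.67*z^2 - 3.08*z - 3.5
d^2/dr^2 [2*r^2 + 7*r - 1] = 4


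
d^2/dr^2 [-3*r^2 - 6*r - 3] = -6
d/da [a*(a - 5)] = 2*a - 5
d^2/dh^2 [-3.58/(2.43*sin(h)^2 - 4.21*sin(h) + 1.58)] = (84.558168*sin(h)^4 - 109.873422*sin(h)^3 - 118.365182*sin(h)^2 + 243.560288*sin(h) - 99.414452)/(2.43*sin(h)^2 - 4.21*sin(h) + 1.58)^3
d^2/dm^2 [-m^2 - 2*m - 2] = -2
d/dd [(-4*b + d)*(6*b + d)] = 2*b + 2*d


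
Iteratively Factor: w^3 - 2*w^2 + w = (w - 1)*(w^2 - w) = w*(w - 1)*(w - 1)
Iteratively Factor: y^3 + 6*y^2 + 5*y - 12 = (y + 4)*(y^2 + 2*y - 3) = (y - 1)*(y + 4)*(y + 3)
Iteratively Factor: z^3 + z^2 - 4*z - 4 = (z + 1)*(z^2 - 4) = (z - 2)*(z + 1)*(z + 2)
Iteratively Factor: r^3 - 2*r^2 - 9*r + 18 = (r - 2)*(r^2 - 9) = (r - 2)*(r + 3)*(r - 3)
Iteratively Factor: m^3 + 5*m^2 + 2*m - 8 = (m - 1)*(m^2 + 6*m + 8) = (m - 1)*(m + 2)*(m + 4)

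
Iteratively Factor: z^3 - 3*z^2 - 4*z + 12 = (z - 3)*(z^2 - 4) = (z - 3)*(z + 2)*(z - 2)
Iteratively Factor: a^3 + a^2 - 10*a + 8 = (a - 2)*(a^2 + 3*a - 4) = (a - 2)*(a + 4)*(a - 1)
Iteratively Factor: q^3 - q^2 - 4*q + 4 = (q - 2)*(q^2 + q - 2) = (q - 2)*(q + 2)*(q - 1)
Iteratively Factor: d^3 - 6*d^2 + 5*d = (d - 5)*(d^2 - d) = (d - 5)*(d - 1)*(d)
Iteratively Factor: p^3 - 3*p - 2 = (p - 2)*(p^2 + 2*p + 1) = (p - 2)*(p + 1)*(p + 1)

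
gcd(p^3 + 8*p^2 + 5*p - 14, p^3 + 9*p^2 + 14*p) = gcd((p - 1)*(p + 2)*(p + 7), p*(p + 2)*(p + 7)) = p^2 + 9*p + 14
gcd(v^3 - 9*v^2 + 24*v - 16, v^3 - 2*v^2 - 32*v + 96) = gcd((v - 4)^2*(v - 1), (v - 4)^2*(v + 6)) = v^2 - 8*v + 16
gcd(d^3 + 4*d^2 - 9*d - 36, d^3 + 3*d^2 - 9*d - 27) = d^2 - 9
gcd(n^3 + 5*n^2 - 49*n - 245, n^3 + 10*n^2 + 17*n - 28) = n + 7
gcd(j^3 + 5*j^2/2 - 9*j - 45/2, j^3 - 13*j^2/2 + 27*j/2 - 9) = j - 3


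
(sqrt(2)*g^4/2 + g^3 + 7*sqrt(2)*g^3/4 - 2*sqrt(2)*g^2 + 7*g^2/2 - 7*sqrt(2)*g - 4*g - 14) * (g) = sqrt(2)*g^5/2 + g^4 + 7*sqrt(2)*g^4/4 - 2*sqrt(2)*g^3 + 7*g^3/2 - 7*sqrt(2)*g^2 - 4*g^2 - 14*g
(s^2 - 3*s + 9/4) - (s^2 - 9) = 45/4 - 3*s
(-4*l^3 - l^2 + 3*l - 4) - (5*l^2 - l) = -4*l^3 - 6*l^2 + 4*l - 4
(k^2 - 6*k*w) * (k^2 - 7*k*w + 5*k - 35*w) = k^4 - 13*k^3*w + 5*k^3 + 42*k^2*w^2 - 65*k^2*w + 210*k*w^2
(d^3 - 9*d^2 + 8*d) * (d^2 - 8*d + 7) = d^5 - 17*d^4 + 87*d^3 - 127*d^2 + 56*d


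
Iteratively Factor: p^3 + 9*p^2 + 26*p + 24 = (p + 3)*(p^2 + 6*p + 8) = (p + 3)*(p + 4)*(p + 2)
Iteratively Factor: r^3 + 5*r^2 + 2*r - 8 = (r + 2)*(r^2 + 3*r - 4) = (r + 2)*(r + 4)*(r - 1)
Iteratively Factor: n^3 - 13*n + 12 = (n - 1)*(n^2 + n - 12) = (n - 1)*(n + 4)*(n - 3)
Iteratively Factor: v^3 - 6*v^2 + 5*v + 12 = (v - 3)*(v^2 - 3*v - 4) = (v - 3)*(v + 1)*(v - 4)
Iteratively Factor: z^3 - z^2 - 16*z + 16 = (z + 4)*(z^2 - 5*z + 4) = (z - 1)*(z + 4)*(z - 4)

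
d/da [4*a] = 4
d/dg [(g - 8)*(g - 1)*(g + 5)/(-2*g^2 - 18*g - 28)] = (-g^4 - 18*g^3 - 43*g^2 + 192*g + 878)/(2*(g^4 + 18*g^3 + 109*g^2 + 252*g + 196))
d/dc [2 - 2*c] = -2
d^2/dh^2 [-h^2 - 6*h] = -2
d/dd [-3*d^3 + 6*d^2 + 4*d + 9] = -9*d^2 + 12*d + 4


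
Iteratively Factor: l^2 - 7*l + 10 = (l - 5)*(l - 2)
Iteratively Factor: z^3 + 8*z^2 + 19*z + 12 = (z + 3)*(z^2 + 5*z + 4) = (z + 1)*(z + 3)*(z + 4)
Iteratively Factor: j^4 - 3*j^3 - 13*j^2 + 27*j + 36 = (j + 1)*(j^3 - 4*j^2 - 9*j + 36) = (j + 1)*(j + 3)*(j^2 - 7*j + 12) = (j - 3)*(j + 1)*(j + 3)*(j - 4)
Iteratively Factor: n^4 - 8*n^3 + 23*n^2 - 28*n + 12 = (n - 2)*(n^3 - 6*n^2 + 11*n - 6) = (n - 2)^2*(n^2 - 4*n + 3) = (n - 2)^2*(n - 1)*(n - 3)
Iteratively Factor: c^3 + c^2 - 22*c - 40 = (c - 5)*(c^2 + 6*c + 8) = (c - 5)*(c + 4)*(c + 2)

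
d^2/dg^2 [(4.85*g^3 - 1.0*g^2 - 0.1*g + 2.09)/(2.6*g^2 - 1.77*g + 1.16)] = (-9.42207*g^3 + 43.11828*g^2 - 16.74252*g - 2.613198)/(17.576*g^6 - 35.8956*g^5 + 47.96142*g^4 - 37.575153*g^3 + 21.398172*g^2 - 7.145136*g + 1.560896)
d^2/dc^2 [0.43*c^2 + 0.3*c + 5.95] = 0.860000000000000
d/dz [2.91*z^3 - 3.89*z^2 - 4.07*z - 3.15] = 8.73*z^2 - 7.78*z - 4.07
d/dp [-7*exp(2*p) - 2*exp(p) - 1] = (-14*exp(p) - 2)*exp(p)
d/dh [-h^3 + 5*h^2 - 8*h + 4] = -3*h^2 + 10*h - 8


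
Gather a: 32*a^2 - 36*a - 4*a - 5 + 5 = 32*a^2 - 40*a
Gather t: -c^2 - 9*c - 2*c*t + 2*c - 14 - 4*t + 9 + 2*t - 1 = -c^2 - 7*c + t*(-2*c - 2) - 6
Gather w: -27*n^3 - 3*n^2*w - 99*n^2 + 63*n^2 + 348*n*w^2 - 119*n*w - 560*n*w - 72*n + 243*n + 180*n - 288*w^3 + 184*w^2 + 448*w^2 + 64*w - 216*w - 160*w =-27*n^3 - 36*n^2 + 351*n - 288*w^3 + w^2*(348*n + 632) + w*(-3*n^2 - 679*n - 312)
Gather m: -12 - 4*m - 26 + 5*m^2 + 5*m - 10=5*m^2 + m - 48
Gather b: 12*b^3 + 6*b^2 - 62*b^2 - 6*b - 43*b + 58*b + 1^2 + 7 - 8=12*b^3 - 56*b^2 + 9*b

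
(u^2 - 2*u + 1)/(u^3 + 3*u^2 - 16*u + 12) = (u - 1)/(u^2 + 4*u - 12)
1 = 1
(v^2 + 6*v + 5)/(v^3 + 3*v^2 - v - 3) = (v + 5)/(v^2 + 2*v - 3)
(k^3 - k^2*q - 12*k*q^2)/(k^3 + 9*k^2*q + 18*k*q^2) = (k - 4*q)/(k + 6*q)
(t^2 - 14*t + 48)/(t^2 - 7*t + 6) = (t - 8)/(t - 1)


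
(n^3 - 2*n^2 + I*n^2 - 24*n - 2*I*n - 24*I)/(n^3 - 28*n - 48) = (n + I)/(n + 2)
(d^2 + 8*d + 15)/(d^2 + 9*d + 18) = (d + 5)/(d + 6)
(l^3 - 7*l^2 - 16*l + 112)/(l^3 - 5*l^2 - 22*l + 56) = (l - 4)/(l - 2)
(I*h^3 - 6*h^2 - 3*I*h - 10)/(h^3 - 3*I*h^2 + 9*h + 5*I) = (I*h^3 - 6*h^2 - 3*I*h - 10)/(h^3 - 3*I*h^2 + 9*h + 5*I)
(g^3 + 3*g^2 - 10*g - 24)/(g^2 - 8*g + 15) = (g^2 + 6*g + 8)/(g - 5)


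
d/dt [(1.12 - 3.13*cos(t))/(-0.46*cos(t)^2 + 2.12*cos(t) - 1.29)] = (1.4398*cos(t)^2 - 1.0304*cos(t) - 1.6633)*sin(t)/(0.2116*cos(t)^4 - 1.9504*cos(t)^3 + 5.6812*cos(t)^2 - 5.4696*cos(t) + 1.6641)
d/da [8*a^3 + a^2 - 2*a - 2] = 24*a^2 + 2*a - 2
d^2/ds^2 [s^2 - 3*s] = 2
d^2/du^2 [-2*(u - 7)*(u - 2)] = -4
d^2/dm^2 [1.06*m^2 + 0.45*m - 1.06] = 2.12000000000000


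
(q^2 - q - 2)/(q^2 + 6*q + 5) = (q - 2)/(q + 5)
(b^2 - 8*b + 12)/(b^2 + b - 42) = (b - 2)/(b + 7)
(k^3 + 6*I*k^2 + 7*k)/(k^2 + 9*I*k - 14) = k*(k - I)/(k + 2*I)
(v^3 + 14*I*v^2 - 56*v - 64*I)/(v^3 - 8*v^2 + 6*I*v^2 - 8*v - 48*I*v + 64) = (v + 8*I)/(v - 8)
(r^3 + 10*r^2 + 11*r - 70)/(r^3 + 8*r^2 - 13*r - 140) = (r - 2)/(r - 4)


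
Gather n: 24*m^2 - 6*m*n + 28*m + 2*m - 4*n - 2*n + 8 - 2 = 24*m^2 + 30*m + n*(-6*m - 6) + 6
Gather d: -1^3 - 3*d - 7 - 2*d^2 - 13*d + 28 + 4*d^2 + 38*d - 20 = 2*d^2 + 22*d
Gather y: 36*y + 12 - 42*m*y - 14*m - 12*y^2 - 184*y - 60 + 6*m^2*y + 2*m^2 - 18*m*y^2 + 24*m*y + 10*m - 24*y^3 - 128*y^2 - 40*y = 2*m^2 - 4*m - 24*y^3 + y^2*(-18*m - 140) + y*(6*m^2 - 18*m - 188) - 48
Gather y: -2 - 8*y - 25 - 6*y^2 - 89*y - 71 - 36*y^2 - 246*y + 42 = -42*y^2 - 343*y - 56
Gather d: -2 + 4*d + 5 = 4*d + 3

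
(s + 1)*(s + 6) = s^2 + 7*s + 6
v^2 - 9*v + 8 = (v - 8)*(v - 1)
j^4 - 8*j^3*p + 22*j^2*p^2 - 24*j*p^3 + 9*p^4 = (j - 3*p)^2*(j - p)^2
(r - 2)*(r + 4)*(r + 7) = r^3 + 9*r^2 + 6*r - 56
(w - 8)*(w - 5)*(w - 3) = w^3 - 16*w^2 + 79*w - 120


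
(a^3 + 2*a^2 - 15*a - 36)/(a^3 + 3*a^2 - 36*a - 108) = (a^2 - a - 12)/(a^2 - 36)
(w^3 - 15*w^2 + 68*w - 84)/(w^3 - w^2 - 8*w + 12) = (w^2 - 13*w + 42)/(w^2 + w - 6)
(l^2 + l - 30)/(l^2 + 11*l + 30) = (l - 5)/(l + 5)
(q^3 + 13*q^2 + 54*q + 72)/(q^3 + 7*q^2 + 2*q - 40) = (q^2 + 9*q + 18)/(q^2 + 3*q - 10)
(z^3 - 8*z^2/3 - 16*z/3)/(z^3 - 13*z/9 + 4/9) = 3*z*(z - 4)/(3*z^2 - 4*z + 1)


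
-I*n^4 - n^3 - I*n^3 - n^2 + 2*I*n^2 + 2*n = n*(n + 2)*(n - I)*(-I*n + I)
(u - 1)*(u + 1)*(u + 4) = u^3 + 4*u^2 - u - 4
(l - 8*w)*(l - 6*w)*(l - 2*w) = l^3 - 16*l^2*w + 76*l*w^2 - 96*w^3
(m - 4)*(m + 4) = m^2 - 16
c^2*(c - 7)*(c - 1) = c^4 - 8*c^3 + 7*c^2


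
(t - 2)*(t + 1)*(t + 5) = t^3 + 4*t^2 - 7*t - 10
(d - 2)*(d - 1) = d^2 - 3*d + 2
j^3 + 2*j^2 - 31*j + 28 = (j - 4)*(j - 1)*(j + 7)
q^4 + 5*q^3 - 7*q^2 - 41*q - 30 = (q - 3)*(q + 1)*(q + 2)*(q + 5)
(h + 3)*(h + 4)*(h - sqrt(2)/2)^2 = h^4 - sqrt(2)*h^3 + 7*h^3 - 7*sqrt(2)*h^2 + 25*h^2/2 - 12*sqrt(2)*h + 7*h/2 + 6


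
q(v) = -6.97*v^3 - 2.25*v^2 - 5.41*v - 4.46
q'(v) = -20.91*v^2 - 4.5*v - 5.41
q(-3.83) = 374.84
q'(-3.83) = -294.90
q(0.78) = -13.36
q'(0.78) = -21.64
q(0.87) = -15.46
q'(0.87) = -25.15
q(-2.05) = 57.22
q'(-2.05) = -84.06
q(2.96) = -220.95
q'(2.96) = -201.94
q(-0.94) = 4.43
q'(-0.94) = -19.66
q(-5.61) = 1185.69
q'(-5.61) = -638.25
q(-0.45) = -1.85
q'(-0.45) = -7.62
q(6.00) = -1623.44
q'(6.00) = -785.17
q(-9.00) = 4943.11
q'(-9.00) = -1658.62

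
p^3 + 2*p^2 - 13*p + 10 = (p - 2)*(p - 1)*(p + 5)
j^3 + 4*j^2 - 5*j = j*(j - 1)*(j + 5)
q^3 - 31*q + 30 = (q - 5)*(q - 1)*(q + 6)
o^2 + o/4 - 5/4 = (o - 1)*(o + 5/4)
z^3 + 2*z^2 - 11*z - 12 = (z - 3)*(z + 1)*(z + 4)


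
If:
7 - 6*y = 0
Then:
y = 7/6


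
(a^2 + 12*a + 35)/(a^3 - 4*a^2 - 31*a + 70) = (a + 7)/(a^2 - 9*a + 14)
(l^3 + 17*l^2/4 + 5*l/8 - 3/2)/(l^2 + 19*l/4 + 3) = l - 1/2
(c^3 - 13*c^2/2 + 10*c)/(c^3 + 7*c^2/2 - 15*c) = (c - 4)/(c + 6)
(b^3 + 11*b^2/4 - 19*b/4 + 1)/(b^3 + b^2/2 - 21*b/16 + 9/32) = 8*(b^2 + 3*b - 4)/(8*b^2 + 6*b - 9)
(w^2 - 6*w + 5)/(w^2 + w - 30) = (w - 1)/(w + 6)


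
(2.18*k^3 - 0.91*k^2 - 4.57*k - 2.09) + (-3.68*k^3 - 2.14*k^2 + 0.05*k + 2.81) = -1.5*k^3 - 3.05*k^2 - 4.52*k + 0.72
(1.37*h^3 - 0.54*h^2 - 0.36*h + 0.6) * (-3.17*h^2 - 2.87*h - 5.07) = -4.3429*h^5 - 2.2201*h^4 - 4.2549*h^3 + 1.869*h^2 + 0.1032*h - 3.042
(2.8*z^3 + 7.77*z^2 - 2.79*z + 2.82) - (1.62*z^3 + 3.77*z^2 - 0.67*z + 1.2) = 1.18*z^3 + 4.0*z^2 - 2.12*z + 1.62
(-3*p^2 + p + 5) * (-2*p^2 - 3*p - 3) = 6*p^4 + 7*p^3 - 4*p^2 - 18*p - 15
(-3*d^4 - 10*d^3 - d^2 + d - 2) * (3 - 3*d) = 9*d^5 + 21*d^4 - 27*d^3 - 6*d^2 + 9*d - 6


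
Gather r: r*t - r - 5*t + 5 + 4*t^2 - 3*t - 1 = r*(t - 1) + 4*t^2 - 8*t + 4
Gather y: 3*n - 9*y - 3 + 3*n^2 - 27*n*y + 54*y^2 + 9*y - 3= 3*n^2 - 27*n*y + 3*n + 54*y^2 - 6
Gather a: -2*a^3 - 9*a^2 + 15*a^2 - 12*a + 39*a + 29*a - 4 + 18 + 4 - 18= -2*a^3 + 6*a^2 + 56*a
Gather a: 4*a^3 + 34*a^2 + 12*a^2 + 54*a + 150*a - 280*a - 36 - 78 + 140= 4*a^3 + 46*a^2 - 76*a + 26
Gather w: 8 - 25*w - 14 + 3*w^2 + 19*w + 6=3*w^2 - 6*w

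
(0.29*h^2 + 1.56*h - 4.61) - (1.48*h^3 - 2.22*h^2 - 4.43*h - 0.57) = -1.48*h^3 + 2.51*h^2 + 5.99*h - 4.04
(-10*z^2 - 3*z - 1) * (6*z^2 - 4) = -60*z^4 - 18*z^3 + 34*z^2 + 12*z + 4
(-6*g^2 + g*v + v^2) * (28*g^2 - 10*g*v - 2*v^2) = -168*g^4 + 88*g^3*v + 30*g^2*v^2 - 12*g*v^3 - 2*v^4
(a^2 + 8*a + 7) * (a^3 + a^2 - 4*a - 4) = a^5 + 9*a^4 + 11*a^3 - 29*a^2 - 60*a - 28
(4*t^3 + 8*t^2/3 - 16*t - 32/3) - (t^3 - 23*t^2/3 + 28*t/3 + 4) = 3*t^3 + 31*t^2/3 - 76*t/3 - 44/3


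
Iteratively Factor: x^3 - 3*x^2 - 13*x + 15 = (x + 3)*(x^2 - 6*x + 5) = (x - 5)*(x + 3)*(x - 1)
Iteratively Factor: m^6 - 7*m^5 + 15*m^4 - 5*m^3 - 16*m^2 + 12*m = (m - 2)*(m^5 - 5*m^4 + 5*m^3 + 5*m^2 - 6*m) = (m - 2)^2*(m^4 - 3*m^3 - m^2 + 3*m) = m*(m - 2)^2*(m^3 - 3*m^2 - m + 3) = m*(m - 2)^2*(m + 1)*(m^2 - 4*m + 3) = m*(m - 3)*(m - 2)^2*(m + 1)*(m - 1)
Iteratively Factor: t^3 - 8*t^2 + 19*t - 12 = (t - 4)*(t^2 - 4*t + 3) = (t - 4)*(t - 3)*(t - 1)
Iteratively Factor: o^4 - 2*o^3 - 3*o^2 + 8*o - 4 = (o - 1)*(o^3 - o^2 - 4*o + 4) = (o - 2)*(o - 1)*(o^2 + o - 2) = (o - 2)*(o - 1)*(o + 2)*(o - 1)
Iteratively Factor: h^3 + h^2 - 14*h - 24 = (h + 2)*(h^2 - h - 12) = (h - 4)*(h + 2)*(h + 3)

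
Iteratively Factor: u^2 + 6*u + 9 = (u + 3)*(u + 3)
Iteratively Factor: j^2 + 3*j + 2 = (j + 2)*(j + 1)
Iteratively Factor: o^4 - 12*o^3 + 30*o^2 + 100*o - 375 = (o - 5)*(o^3 - 7*o^2 - 5*o + 75) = (o - 5)^2*(o^2 - 2*o - 15) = (o - 5)^2*(o + 3)*(o - 5)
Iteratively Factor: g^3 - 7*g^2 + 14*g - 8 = (g - 2)*(g^2 - 5*g + 4) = (g - 4)*(g - 2)*(g - 1)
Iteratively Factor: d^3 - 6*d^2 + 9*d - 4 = (d - 1)*(d^2 - 5*d + 4) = (d - 1)^2*(d - 4)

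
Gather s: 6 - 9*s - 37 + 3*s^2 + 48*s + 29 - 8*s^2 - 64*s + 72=-5*s^2 - 25*s + 70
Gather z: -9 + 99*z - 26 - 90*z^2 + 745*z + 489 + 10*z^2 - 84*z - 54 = -80*z^2 + 760*z + 400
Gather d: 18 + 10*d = 10*d + 18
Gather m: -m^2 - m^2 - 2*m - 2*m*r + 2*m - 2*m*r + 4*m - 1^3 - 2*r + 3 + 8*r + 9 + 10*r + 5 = -2*m^2 + m*(4 - 4*r) + 16*r + 16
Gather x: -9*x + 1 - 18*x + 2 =3 - 27*x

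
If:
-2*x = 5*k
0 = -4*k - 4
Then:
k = -1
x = 5/2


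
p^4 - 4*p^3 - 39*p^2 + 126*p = p*(p - 7)*(p - 3)*(p + 6)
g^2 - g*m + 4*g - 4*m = (g + 4)*(g - m)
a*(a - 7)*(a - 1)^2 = a^4 - 9*a^3 + 15*a^2 - 7*a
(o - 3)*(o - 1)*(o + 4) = o^3 - 13*o + 12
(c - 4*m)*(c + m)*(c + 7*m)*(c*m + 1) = c^4*m + 4*c^3*m^2 + c^3 - 25*c^2*m^3 + 4*c^2*m - 28*c*m^4 - 25*c*m^2 - 28*m^3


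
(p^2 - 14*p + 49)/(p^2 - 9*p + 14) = (p - 7)/(p - 2)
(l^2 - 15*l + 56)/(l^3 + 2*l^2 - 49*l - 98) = (l - 8)/(l^2 + 9*l + 14)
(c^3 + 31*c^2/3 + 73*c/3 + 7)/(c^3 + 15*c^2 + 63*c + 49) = (c^2 + 10*c/3 + 1)/(c^2 + 8*c + 7)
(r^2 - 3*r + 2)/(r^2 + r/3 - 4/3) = 3*(r - 2)/(3*r + 4)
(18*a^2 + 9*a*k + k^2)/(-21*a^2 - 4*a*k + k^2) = (-6*a - k)/(7*a - k)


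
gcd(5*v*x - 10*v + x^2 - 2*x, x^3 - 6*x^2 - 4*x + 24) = x - 2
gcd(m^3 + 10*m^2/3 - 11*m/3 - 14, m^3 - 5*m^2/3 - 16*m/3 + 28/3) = m^2 + m/3 - 14/3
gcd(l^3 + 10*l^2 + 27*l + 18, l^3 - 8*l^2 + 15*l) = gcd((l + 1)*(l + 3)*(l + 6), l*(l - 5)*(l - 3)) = 1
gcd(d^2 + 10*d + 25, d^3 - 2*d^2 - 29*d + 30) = d + 5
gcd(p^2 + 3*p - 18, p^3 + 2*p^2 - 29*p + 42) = p - 3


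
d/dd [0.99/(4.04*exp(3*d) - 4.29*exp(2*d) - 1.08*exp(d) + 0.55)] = (-11.9988*exp(2*d) + 8.4942*exp(d) + 1.0692)*exp(d)/(4.04*exp(3*d) - 4.29*exp(2*d) - 1.08*exp(d) + 0.55)^2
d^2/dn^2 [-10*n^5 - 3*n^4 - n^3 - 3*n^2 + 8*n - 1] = -200*n^3 - 36*n^2 - 6*n - 6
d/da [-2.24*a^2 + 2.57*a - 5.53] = 2.57 - 4.48*a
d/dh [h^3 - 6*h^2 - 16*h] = 3*h^2 - 12*h - 16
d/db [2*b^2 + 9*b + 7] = 4*b + 9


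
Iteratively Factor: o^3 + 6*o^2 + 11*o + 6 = (o + 2)*(o^2 + 4*o + 3) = (o + 2)*(o + 3)*(o + 1)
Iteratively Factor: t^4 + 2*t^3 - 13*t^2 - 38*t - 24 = (t + 3)*(t^3 - t^2 - 10*t - 8) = (t + 1)*(t + 3)*(t^2 - 2*t - 8) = (t - 4)*(t + 1)*(t + 3)*(t + 2)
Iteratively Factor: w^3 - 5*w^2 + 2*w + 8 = (w - 2)*(w^2 - 3*w - 4) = (w - 2)*(w + 1)*(w - 4)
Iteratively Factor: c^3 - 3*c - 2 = (c + 1)*(c^2 - c - 2) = (c - 2)*(c + 1)*(c + 1)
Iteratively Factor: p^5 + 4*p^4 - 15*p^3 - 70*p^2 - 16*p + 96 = (p + 4)*(p^4 - 15*p^2 - 10*p + 24) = (p - 1)*(p + 4)*(p^3 + p^2 - 14*p - 24) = (p - 1)*(p + 3)*(p + 4)*(p^2 - 2*p - 8) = (p - 4)*(p - 1)*(p + 3)*(p + 4)*(p + 2)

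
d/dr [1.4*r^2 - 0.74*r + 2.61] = 2.8*r - 0.74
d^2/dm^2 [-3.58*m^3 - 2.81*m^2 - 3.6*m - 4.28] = -21.48*m - 5.62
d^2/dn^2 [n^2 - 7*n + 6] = 2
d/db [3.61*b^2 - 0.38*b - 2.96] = 7.22*b - 0.38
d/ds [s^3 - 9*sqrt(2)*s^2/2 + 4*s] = 3*s^2 - 9*sqrt(2)*s + 4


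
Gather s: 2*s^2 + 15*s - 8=2*s^2 + 15*s - 8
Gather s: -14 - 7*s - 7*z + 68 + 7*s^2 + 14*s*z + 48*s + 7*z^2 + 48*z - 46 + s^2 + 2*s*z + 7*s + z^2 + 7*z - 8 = 8*s^2 + s*(16*z + 48) + 8*z^2 + 48*z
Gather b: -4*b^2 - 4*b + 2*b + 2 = -4*b^2 - 2*b + 2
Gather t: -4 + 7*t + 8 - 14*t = 4 - 7*t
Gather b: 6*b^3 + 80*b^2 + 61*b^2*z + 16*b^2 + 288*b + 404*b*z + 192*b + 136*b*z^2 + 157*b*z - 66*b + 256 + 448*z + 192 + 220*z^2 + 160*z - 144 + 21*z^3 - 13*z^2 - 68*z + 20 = 6*b^3 + b^2*(61*z + 96) + b*(136*z^2 + 561*z + 414) + 21*z^3 + 207*z^2 + 540*z + 324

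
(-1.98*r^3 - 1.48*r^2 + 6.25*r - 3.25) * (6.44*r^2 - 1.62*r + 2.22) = -12.7512*r^5 - 6.3236*r^4 + 38.252*r^3 - 34.3406*r^2 + 19.14*r - 7.215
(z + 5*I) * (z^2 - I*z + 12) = z^3 + 4*I*z^2 + 17*z + 60*I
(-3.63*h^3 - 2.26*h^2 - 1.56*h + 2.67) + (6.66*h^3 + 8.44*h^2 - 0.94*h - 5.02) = 3.03*h^3 + 6.18*h^2 - 2.5*h - 2.35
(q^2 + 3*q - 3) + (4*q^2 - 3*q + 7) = 5*q^2 + 4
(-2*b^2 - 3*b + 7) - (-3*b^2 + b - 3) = b^2 - 4*b + 10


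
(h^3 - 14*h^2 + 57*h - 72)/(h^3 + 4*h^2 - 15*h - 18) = (h^2 - 11*h + 24)/(h^2 + 7*h + 6)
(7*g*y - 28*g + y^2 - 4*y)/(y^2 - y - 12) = (7*g + y)/(y + 3)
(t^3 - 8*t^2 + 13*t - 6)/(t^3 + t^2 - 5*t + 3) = (t - 6)/(t + 3)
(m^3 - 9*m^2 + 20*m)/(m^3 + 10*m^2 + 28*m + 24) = m*(m^2 - 9*m + 20)/(m^3 + 10*m^2 + 28*m + 24)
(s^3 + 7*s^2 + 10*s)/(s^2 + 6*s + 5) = s*(s + 2)/(s + 1)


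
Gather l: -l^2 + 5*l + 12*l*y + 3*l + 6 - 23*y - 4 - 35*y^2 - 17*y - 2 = -l^2 + l*(12*y + 8) - 35*y^2 - 40*y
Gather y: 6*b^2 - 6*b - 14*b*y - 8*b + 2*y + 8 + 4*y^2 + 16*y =6*b^2 - 14*b + 4*y^2 + y*(18 - 14*b) + 8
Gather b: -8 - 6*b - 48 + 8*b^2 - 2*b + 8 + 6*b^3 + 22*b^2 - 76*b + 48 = 6*b^3 + 30*b^2 - 84*b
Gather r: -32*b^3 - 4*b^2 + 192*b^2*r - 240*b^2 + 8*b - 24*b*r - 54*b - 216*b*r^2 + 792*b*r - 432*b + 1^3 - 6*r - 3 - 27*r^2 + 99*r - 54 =-32*b^3 - 244*b^2 - 478*b + r^2*(-216*b - 27) + r*(192*b^2 + 768*b + 93) - 56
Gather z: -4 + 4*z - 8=4*z - 12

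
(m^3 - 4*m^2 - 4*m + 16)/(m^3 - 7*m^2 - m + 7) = (m^3 - 4*m^2 - 4*m + 16)/(m^3 - 7*m^2 - m + 7)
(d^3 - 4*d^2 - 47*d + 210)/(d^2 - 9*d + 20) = (d^2 + d - 42)/(d - 4)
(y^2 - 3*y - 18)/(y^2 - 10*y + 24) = (y + 3)/(y - 4)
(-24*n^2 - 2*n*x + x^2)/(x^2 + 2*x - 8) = (-24*n^2 - 2*n*x + x^2)/(x^2 + 2*x - 8)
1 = 1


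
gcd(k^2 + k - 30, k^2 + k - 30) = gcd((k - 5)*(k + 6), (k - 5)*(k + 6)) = k^2 + k - 30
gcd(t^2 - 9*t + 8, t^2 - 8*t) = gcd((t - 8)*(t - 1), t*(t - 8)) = t - 8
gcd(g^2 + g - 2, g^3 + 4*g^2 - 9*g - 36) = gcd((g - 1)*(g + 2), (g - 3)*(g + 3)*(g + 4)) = 1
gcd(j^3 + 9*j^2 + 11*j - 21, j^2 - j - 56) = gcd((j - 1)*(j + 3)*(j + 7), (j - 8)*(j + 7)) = j + 7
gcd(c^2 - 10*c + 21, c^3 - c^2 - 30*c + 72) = c - 3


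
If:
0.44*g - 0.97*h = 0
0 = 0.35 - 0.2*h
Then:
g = 3.86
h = 1.75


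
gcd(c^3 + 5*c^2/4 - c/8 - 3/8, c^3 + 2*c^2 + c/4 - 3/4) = c^2 + c/2 - 1/2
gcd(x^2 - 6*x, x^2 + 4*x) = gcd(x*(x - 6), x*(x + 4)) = x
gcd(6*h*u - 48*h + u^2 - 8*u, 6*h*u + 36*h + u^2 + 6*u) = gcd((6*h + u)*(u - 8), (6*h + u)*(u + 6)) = 6*h + u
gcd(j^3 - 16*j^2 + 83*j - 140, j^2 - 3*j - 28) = j - 7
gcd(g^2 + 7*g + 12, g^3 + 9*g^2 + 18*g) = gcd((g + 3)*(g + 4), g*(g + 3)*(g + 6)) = g + 3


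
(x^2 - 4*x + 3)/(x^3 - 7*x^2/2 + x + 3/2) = 2/(2*x + 1)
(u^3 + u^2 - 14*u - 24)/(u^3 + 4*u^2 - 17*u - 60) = (u + 2)/(u + 5)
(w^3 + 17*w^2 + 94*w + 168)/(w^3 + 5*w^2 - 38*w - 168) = (w + 6)/(w - 6)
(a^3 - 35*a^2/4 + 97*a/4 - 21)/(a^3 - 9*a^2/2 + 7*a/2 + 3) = (4*a^2 - 23*a + 28)/(2*(2*a^2 - 3*a - 2))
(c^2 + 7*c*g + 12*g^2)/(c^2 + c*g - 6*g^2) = (c + 4*g)/(c - 2*g)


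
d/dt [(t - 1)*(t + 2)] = 2*t + 1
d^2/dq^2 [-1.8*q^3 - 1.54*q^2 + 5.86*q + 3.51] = -10.8*q - 3.08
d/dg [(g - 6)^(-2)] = -2/(g - 6)^3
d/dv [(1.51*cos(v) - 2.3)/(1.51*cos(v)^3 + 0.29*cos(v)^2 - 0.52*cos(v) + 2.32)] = (4.5602*cos(v)^3 - 9.9811*cos(v)^2 - 1.334*cos(v) - 2.3072)*sin(v)/(2.2801*cos(v)^6 + 0.8758*cos(v)^5 - 1.4863*cos(v)^4 + 6.7048*cos(v)^3 + 1.616*cos(v)^2 - 2.4128*cos(v) + 5.3824)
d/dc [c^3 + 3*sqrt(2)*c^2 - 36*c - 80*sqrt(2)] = 3*c^2 + 6*sqrt(2)*c - 36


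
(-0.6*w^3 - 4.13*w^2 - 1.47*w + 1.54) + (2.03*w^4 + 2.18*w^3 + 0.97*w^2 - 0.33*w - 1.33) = 2.03*w^4 + 1.58*w^3 - 3.16*w^2 - 1.8*w + 0.21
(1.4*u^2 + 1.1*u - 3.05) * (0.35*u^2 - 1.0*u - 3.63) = 0.49*u^4 - 1.015*u^3 - 7.2495*u^2 - 0.943000000000001*u + 11.0715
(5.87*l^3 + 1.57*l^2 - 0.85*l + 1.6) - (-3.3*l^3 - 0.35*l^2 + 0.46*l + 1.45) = 9.17*l^3 + 1.92*l^2 - 1.31*l + 0.15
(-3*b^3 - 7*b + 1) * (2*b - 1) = -6*b^4 + 3*b^3 - 14*b^2 + 9*b - 1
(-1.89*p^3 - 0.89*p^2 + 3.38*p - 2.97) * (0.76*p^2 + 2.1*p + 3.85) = -1.4364*p^5 - 4.6454*p^4 - 6.5767*p^3 + 1.4143*p^2 + 6.776*p - 11.4345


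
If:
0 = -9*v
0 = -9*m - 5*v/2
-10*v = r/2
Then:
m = 0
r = 0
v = 0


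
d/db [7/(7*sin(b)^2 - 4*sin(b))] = 14*(2 - 7*sin(b))*cos(b)/((7*sin(b) - 4)^2*sin(b)^2)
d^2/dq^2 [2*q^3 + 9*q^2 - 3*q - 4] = 12*q + 18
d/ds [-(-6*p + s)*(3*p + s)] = 3*p - 2*s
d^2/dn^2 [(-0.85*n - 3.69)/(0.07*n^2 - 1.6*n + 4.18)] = (-(0.14*n - 1.6)*(0.28*n - 3.2)*(0.85*n + 3.69) + (0.357*n - 2.2034)*(0.07*n^2 - 1.6*n + 4.18))/(0.07*n^2 - 1.6*n + 4.18)^3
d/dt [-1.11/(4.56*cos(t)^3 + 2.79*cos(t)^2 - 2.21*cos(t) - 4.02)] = (-15.1848*cos(t)^2 - 6.1938*cos(t) + 2.4531)*sin(t)/(4.56*cos(t)^3 + 2.79*cos(t)^2 - 2.21*cos(t) - 4.02)^2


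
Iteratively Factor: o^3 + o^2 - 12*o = (o)*(o^2 + o - 12) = o*(o - 3)*(o + 4)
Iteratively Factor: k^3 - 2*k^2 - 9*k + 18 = (k - 2)*(k^2 - 9) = (k - 3)*(k - 2)*(k + 3)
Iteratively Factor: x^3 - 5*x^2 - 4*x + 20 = (x - 5)*(x^2 - 4) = (x - 5)*(x + 2)*(x - 2)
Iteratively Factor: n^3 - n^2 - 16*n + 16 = (n - 1)*(n^2 - 16) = (n - 1)*(n + 4)*(n - 4)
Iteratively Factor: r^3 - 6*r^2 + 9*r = (r)*(r^2 - 6*r + 9) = r*(r - 3)*(r - 3)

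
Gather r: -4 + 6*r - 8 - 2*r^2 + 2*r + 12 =-2*r^2 + 8*r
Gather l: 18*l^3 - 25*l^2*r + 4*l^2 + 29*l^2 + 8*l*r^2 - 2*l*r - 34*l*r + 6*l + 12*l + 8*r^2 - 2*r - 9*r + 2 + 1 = 18*l^3 + l^2*(33 - 25*r) + l*(8*r^2 - 36*r + 18) + 8*r^2 - 11*r + 3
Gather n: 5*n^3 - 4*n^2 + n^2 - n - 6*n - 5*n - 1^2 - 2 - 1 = 5*n^3 - 3*n^2 - 12*n - 4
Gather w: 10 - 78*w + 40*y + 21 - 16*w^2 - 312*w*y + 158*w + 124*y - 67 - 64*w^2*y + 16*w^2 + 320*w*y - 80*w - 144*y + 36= -64*w^2*y + 8*w*y + 20*y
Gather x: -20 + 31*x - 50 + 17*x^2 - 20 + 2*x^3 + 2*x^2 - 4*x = 2*x^3 + 19*x^2 + 27*x - 90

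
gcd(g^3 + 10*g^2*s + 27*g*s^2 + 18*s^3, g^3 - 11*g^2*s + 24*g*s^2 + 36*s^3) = g + s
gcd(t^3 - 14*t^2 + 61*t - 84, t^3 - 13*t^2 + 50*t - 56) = t^2 - 11*t + 28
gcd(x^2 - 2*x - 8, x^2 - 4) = x + 2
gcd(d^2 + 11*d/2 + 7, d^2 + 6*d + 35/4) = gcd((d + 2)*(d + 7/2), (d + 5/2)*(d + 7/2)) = d + 7/2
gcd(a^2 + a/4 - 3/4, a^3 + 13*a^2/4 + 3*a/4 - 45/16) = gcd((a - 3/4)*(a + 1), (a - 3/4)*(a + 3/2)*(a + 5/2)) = a - 3/4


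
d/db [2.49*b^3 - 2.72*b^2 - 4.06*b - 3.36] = 7.47*b^2 - 5.44*b - 4.06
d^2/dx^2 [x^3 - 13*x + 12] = 6*x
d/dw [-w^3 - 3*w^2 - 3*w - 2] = -3*w^2 - 6*w - 3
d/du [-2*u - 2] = -2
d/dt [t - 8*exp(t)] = 1 - 8*exp(t)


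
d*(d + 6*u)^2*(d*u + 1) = d^4*u + 12*d^3*u^2 + d^3 + 36*d^2*u^3 + 12*d^2*u + 36*d*u^2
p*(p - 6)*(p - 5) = p^3 - 11*p^2 + 30*p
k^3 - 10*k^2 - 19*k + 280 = (k - 8)*(k - 7)*(k + 5)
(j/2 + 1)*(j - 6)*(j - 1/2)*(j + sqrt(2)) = j^4/2 - 9*j^3/4 + sqrt(2)*j^3/2 - 5*j^2 - 9*sqrt(2)*j^2/4 - 5*sqrt(2)*j + 3*j + 3*sqrt(2)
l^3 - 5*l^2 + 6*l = l*(l - 3)*(l - 2)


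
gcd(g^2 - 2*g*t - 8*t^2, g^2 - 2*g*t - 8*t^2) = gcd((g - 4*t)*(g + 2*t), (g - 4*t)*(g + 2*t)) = -g^2 + 2*g*t + 8*t^2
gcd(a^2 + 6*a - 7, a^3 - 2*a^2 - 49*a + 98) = a + 7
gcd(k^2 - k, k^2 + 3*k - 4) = k - 1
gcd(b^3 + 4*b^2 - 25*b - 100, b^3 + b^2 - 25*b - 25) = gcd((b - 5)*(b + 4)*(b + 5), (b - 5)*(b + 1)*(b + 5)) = b^2 - 25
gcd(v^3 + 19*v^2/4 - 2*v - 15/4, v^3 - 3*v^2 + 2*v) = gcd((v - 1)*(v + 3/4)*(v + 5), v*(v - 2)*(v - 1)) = v - 1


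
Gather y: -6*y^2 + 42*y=-6*y^2 + 42*y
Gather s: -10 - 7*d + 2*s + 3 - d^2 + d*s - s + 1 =-d^2 - 7*d + s*(d + 1) - 6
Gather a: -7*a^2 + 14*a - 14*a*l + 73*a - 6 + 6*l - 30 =-7*a^2 + a*(87 - 14*l) + 6*l - 36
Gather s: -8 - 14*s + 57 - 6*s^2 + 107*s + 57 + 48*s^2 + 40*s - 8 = 42*s^2 + 133*s + 98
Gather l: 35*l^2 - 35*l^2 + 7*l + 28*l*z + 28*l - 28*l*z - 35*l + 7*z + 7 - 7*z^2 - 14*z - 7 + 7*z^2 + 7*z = 0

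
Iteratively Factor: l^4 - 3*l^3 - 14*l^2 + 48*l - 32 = (l - 1)*(l^3 - 2*l^2 - 16*l + 32) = (l - 2)*(l - 1)*(l^2 - 16) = (l - 4)*(l - 2)*(l - 1)*(l + 4)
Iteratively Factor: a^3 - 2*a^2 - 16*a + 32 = (a - 2)*(a^2 - 16) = (a - 4)*(a - 2)*(a + 4)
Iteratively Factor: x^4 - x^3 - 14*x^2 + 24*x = (x - 3)*(x^3 + 2*x^2 - 8*x) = (x - 3)*(x - 2)*(x^2 + 4*x) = (x - 3)*(x - 2)*(x + 4)*(x)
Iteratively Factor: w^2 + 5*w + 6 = (w + 2)*(w + 3)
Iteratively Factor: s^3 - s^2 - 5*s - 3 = (s - 3)*(s^2 + 2*s + 1) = (s - 3)*(s + 1)*(s + 1)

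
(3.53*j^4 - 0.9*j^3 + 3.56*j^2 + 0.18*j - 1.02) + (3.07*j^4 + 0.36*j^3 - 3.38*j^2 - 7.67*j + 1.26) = 6.6*j^4 - 0.54*j^3 + 0.18*j^2 - 7.49*j + 0.24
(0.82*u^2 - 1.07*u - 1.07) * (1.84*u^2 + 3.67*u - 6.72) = 1.5088*u^4 + 1.0406*u^3 - 11.4061*u^2 + 3.2635*u + 7.1904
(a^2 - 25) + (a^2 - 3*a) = 2*a^2 - 3*a - 25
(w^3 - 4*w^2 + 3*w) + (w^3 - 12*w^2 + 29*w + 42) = 2*w^3 - 16*w^2 + 32*w + 42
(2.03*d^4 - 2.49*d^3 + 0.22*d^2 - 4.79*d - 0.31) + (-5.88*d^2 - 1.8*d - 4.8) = 2.03*d^4 - 2.49*d^3 - 5.66*d^2 - 6.59*d - 5.11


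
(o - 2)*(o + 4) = o^2 + 2*o - 8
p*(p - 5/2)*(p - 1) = p^3 - 7*p^2/2 + 5*p/2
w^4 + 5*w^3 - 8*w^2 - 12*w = w*(w - 2)*(w + 1)*(w + 6)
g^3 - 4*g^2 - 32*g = g*(g - 8)*(g + 4)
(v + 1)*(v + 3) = v^2 + 4*v + 3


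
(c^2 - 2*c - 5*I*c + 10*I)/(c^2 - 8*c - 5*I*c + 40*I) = (c - 2)/(c - 8)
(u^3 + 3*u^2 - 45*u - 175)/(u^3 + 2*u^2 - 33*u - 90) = (u^2 - 2*u - 35)/(u^2 - 3*u - 18)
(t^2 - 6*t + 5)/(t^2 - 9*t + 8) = (t - 5)/(t - 8)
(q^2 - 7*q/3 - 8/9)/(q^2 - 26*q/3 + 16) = (q + 1/3)/(q - 6)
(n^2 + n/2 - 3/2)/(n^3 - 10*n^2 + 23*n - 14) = (n + 3/2)/(n^2 - 9*n + 14)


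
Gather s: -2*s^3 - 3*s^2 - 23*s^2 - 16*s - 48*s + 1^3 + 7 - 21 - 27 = -2*s^3 - 26*s^2 - 64*s - 40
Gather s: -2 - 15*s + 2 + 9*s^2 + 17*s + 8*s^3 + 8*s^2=8*s^3 + 17*s^2 + 2*s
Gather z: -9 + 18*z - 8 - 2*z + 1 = 16*z - 16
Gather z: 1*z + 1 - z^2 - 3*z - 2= -z^2 - 2*z - 1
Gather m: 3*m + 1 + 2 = 3*m + 3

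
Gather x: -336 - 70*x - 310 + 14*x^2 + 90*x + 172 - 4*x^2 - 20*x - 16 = 10*x^2 - 490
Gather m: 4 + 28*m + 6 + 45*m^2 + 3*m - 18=45*m^2 + 31*m - 8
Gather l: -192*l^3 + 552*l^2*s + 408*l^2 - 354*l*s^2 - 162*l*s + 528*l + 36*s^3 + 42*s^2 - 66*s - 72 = -192*l^3 + l^2*(552*s + 408) + l*(-354*s^2 - 162*s + 528) + 36*s^3 + 42*s^2 - 66*s - 72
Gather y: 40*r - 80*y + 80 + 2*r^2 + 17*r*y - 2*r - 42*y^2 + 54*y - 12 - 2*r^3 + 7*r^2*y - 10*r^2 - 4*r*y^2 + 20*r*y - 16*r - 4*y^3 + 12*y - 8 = -2*r^3 - 8*r^2 + 22*r - 4*y^3 + y^2*(-4*r - 42) + y*(7*r^2 + 37*r - 14) + 60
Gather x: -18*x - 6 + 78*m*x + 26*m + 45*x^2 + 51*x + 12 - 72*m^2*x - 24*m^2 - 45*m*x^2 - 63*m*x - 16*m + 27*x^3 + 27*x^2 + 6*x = -24*m^2 + 10*m + 27*x^3 + x^2*(72 - 45*m) + x*(-72*m^2 + 15*m + 39) + 6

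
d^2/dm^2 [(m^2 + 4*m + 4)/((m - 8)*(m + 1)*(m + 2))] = 2*(m^3 + 6*m^2 - 18*m + 58)/(m^6 - 21*m^5 + 123*m^4 - 7*m^3 - 984*m^2 - 1344*m - 512)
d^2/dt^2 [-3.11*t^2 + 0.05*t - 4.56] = -6.22000000000000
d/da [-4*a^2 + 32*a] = 32 - 8*a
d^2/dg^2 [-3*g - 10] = 0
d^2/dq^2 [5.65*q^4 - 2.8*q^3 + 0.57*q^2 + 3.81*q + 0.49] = 67.8*q^2 - 16.8*q + 1.14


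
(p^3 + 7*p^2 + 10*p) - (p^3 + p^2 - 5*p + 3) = 6*p^2 + 15*p - 3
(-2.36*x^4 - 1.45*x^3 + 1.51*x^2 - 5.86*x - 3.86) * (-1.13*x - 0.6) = 2.6668*x^5 + 3.0545*x^4 - 0.8363*x^3 + 5.7158*x^2 + 7.8778*x + 2.316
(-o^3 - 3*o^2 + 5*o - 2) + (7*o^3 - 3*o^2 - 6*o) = 6*o^3 - 6*o^2 - o - 2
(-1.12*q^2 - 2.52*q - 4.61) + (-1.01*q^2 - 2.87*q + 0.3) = -2.13*q^2 - 5.39*q - 4.31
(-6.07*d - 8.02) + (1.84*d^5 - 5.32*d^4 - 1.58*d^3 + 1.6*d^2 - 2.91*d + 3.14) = 1.84*d^5 - 5.32*d^4 - 1.58*d^3 + 1.6*d^2 - 8.98*d - 4.88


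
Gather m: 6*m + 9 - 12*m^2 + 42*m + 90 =-12*m^2 + 48*m + 99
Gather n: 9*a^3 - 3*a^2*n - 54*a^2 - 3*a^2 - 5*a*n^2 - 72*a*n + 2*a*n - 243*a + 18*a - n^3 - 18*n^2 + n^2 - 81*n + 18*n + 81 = 9*a^3 - 57*a^2 - 225*a - n^3 + n^2*(-5*a - 17) + n*(-3*a^2 - 70*a - 63) + 81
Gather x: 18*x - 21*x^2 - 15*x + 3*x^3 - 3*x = 3*x^3 - 21*x^2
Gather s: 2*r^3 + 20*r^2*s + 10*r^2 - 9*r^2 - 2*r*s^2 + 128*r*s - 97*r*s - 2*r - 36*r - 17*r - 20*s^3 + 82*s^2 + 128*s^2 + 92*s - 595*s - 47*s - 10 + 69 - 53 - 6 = 2*r^3 + r^2 - 55*r - 20*s^3 + s^2*(210 - 2*r) + s*(20*r^2 + 31*r - 550)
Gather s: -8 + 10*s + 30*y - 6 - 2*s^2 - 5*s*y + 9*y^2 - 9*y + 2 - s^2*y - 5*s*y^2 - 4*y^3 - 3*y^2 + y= s^2*(-y - 2) + s*(-5*y^2 - 5*y + 10) - 4*y^3 + 6*y^2 + 22*y - 12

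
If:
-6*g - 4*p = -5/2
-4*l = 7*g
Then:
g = 5/12 - 2*p/3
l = 7*p/6 - 35/48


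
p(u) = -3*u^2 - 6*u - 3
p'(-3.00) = 12.00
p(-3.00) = -12.00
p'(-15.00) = 84.00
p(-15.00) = -588.00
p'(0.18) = -7.08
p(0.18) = -4.18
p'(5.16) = -36.96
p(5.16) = -113.84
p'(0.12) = -6.72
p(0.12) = -3.76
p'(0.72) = -10.32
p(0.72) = -8.88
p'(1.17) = -13.02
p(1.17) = -14.13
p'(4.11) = -30.66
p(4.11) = -78.34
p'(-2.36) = 8.16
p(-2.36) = -5.55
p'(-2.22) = 7.32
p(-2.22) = -4.47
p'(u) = -6*u - 6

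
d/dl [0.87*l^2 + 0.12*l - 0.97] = 1.74*l + 0.12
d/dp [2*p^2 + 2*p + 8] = 4*p + 2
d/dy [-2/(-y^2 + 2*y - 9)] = 4*(1 - y)/(y^2 - 2*y + 9)^2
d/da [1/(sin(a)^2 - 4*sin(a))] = 2*(2 - sin(a))*cos(a)/((sin(a) - 4)^2*sin(a)^2)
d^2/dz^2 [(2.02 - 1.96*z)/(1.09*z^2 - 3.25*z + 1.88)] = (-(1.96*z - 2.02)*(2.18*z - 3.25)*(4.36*z - 6.5) + (12.8184*z - 17.1436)*(1.09*z^2 - 3.25*z + 1.88))/(1.09*z^2 - 3.25*z + 1.88)^3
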